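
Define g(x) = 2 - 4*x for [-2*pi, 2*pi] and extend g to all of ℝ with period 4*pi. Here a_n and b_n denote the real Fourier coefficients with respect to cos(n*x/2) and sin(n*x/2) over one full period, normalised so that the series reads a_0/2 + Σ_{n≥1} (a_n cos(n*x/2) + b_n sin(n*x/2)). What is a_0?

a_0 = (1/(2*pi)) ∫_{-2*pi}^{2*pi} g(x) dx = (1/(2*pi)) · (8*pi) = 4.

4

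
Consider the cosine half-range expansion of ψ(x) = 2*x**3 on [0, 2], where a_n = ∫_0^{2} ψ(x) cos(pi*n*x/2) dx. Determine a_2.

24/pi**2

a_2 = ∫_0^{2} (2*x**3) cos(pi*x) dx.
Integrating by parts three times (tabular method), an antiderivative of (2*x**3) cos(pi*x) is 2*x**3*sin(pi*x)/pi + 6*x**2*cos(pi*x)/pi**2 - 12*x*sin(pi*x)/pi**3 - 12*cos(pi*x)/pi**4; evaluating from 0 to 2: ∫_{0}^{2} (2*x**3) cos(pi*x) dx = (12*(-1 + 2*pi**2)/pi**4) - (-12/pi**4) = 24/pi**2.
Hence a_2 = 24/pi**2.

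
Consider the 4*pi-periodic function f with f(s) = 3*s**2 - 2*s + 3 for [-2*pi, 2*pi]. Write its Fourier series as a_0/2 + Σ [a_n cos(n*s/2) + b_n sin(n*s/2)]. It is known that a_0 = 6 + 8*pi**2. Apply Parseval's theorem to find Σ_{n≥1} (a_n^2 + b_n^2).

Parseval: a_0^2/2 + Σ_{n≥1} (a_n^2+b_n^2) = (1/(2*pi)) ∫_{-2*pi}^{2*pi} f(s)^2 ds = 18 + 176*pi**2/3 + 288*pi**4/5.
Subtract a_0^2/2 = 2*(3 + 4*pi**2)**2: Σ (a_n^2+b_n^2) = 32*pi**2*(5 + 12*pi**2)/15.

32*pi**2*(5 + 12*pi**2)/15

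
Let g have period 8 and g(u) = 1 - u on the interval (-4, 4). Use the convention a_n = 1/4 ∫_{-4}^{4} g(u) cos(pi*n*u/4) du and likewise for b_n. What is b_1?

b_1 = 1/4 ∫_{-4}^{4} g(u) sin(pi*u/4) du.
Integrating by parts (boundary term plus one more integral), an antiderivative of (1 - u) sin(pi*u/4) is 4*u*cos(pi*u/4)/pi - 16*sin(pi*u/4)/pi**2 - 4*cos(pi*u/4)/pi; evaluating from -4 to 4: ∫_{-4}^{4} (1 - u) sin(pi*u/4) du = (-12/pi) - (20/pi) = -32/pi.
Hence b_1 = (1/4)·(-32/pi) = -8/pi.

-8/pi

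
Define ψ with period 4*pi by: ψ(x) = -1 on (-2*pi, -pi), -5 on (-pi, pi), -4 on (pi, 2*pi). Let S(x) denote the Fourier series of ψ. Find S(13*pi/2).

x = 13*pi/2 differs from x = -3*pi/2 by 2 full period(s), and the series is 4*pi-periodic.
ψ is continuous at x = -3*pi/2 with value -1, so the series converges to -1 there.

-1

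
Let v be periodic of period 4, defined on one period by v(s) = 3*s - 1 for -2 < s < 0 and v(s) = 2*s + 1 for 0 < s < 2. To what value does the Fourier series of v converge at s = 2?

At s = 2 the one-sided limits are v(2^-) = 5 and v(2^+) = -7.
By Dirichlet's theorem the series converges to their average, [(5) + (-7)]/2 = -1.

-1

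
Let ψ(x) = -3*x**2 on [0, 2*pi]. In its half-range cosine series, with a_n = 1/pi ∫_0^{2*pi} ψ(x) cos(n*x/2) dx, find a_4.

-3

a_4 = 1/pi ∫_0^{2*pi} (-3*x**2) cos(2*x) dx.
Integrating by parts twice (tabular method), an antiderivative of (-3*x**2) cos(2*x) is -3*x**2*sin(2*x)/2 - 3*x*cos(2*x)/2 + 3*sin(2*x)/4; evaluating from 0 to 2*pi: ∫_{0}^{2*pi} (-3*x**2) cos(2*x) dx = (-3*pi) - (0) = -3*pi.
Hence a_4 = (1/pi)·(-3*pi) = -3.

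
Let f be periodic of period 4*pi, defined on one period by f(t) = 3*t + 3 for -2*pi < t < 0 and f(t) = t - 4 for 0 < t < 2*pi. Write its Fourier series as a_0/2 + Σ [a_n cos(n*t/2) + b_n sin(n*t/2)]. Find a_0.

-2*pi - 1

a_0 = (1/(2*pi)) ∫_{-2*pi}^{2*pi} f(t) dt = (1/(2*pi)) · (-2*pi*(1 + 2*pi)) = -2*pi - 1.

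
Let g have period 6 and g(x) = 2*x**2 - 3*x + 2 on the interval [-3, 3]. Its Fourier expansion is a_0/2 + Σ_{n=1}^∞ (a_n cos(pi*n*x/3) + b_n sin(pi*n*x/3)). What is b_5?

b_5 = 1/3 ∫_{-3}^{3} g(x) sin(5*pi*x/3) dx.
Integrating by parts twice (tabular method), an antiderivative of (2*x**2 - 3*x + 2) sin(5*pi*x/3) is -6*x**2*cos(5*pi*x/3)/(5*pi) + 36*x*sin(5*pi*x/3)/(25*pi**2) + 9*x*cos(5*pi*x/3)/(5*pi) - 27*sin(5*pi*x/3)/(25*pi**2) - 6*cos(5*pi*x/3)/(5*pi) + 108*cos(5*pi*x/3)/(125*pi**3); evaluating from -3 to 3: ∫_{-3}^{3} (2*x**2 - 3*x + 2) sin(5*pi*x/3) dx = (3*(-36 + 275*pi**2)/(125*pi**3)) - (3*(-36 + 725*pi**2)/(125*pi**3)) = -54/(5*pi).
Hence b_5 = (1/3)·(-54/(5*pi)) = -18/(5*pi).

-18/(5*pi)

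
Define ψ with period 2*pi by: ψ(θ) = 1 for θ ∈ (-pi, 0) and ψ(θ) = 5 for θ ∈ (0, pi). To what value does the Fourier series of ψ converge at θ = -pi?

At θ = -pi the one-sided limits are ψ(-pi^-) = 5 and ψ(-pi^+) = 1.
By Dirichlet's theorem the series converges to their average, [(5) + (1)]/2 = 3.

3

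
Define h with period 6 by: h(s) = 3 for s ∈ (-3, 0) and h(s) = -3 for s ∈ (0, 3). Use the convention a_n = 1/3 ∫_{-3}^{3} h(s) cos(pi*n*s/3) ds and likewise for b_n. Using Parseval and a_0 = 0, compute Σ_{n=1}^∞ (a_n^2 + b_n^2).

Parseval: a_0^2/2 + Σ_{n≥1} (a_n^2+b_n^2) = 1/3 ∫_{-3}^{3} h(s)^2 ds = 18.
Subtract a_0^2/2 = 0: Σ (a_n^2+b_n^2) = 18.

18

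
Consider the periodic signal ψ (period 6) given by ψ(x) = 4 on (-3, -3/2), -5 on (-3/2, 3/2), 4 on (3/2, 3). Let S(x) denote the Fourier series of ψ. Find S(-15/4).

4

x = -15/4 differs from x = 9/4 by -1 full period(s), and the series is 6-periodic.
ψ is continuous at x = 9/4 with value 4, so the series converges to 4 there.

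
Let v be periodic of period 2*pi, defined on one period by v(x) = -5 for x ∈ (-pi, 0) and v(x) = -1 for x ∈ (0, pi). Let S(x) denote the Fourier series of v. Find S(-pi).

-3

At x = -pi the one-sided limits are v(-pi^-) = -1 and v(-pi^+) = -5.
By Dirichlet's theorem the series converges to their average, [(-1) + (-5)]/2 = -3.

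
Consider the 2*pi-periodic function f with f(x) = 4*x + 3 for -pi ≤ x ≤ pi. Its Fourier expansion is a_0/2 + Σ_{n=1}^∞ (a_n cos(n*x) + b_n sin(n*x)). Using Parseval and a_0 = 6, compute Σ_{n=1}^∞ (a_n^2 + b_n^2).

32*pi**2/3

Parseval: a_0^2/2 + Σ_{n≥1} (a_n^2+b_n^2) = 1/pi ∫_{-pi}^{pi} f(x)^2 dx = 18 + 32*pi**2/3.
Subtract a_0^2/2 = 18: Σ (a_n^2+b_n^2) = 32*pi**2/3.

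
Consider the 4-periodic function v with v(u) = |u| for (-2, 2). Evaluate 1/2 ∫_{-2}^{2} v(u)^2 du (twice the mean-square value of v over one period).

8/3

1/2 ∫_{-2}^{2} v(u)^2 du = 1/2 · (16/3) = 8/3.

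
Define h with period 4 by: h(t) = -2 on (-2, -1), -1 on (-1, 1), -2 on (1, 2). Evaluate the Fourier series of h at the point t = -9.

t = -9 differs from t = -1 by -2 full period(s), and the series is 4-periodic.
At t = -1 the one-sided limits are h(-1^-) = -2 and h(-1^+) = -1.
By Dirichlet's theorem the series converges to their average, [(-2) + (-1)]/2 = -3/2.

-3/2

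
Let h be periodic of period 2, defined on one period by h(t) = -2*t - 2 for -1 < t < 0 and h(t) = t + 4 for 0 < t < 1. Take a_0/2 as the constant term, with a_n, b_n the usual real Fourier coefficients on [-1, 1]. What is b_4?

b_4 = ∫_{-1}^{1} h(t) sin(4*pi*t) dt.
Split the integral at the breakpoints.
Integrating by parts (boundary term plus one more integral), an antiderivative of (-2*t - 2) sin(4*pi*t) is t*cos(4*pi*t)/(2*pi) - sin(4*pi*t)/(8*pi**2) + cos(4*pi*t)/(2*pi); evaluating from -1 to 0: ∫_{-1}^{0} (-2*t - 2) sin(4*pi*t) dt = (1/(2*pi)) - (0) = 1/(2*pi).
Integrating by parts (boundary term plus one more integral), an antiderivative of (t + 4) sin(4*pi*t) is -t*cos(4*pi*t)/(4*pi) + sin(4*pi*t)/(16*pi**2) - cos(4*pi*t)/pi; evaluating from 0 to 1: ∫_{0}^{1} (t + 4) sin(4*pi*t) dt = (-5/(4*pi)) - (-1/pi) = -1/(4*pi).
Summing the pieces gives b_4 = 1/(4*pi).

1/(4*pi)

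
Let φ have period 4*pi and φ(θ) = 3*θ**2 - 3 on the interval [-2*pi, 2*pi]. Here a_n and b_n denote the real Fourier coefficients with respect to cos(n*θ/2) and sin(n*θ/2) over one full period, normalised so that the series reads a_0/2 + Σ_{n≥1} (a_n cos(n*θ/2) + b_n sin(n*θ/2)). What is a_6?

a_6 = (1/(2*pi)) ∫_{-2*pi}^{2*pi} φ(θ) cos(3*θ) dθ.
φ is even and cos(3*θ) is even, so the integrand is even and a_6 = 1/pi ∫_0^{2*pi} φ(θ) cos(3*θ) dθ.
Integrating by parts twice (tabular method), an antiderivative of (3*θ**2 - 3) cos(3*θ) is θ**2*sin(3*θ) + 2*θ*cos(3*θ)/3 - 11*sin(3*θ)/9; evaluating from 0 to 2*pi: ∫_{0}^{2*pi} (3*θ**2 - 3) cos(3*θ) dθ = (4*pi/3) - (0) = 4*pi/3.
Hence a_6 = (1/pi)·(4*pi/3) = 4/3.

4/3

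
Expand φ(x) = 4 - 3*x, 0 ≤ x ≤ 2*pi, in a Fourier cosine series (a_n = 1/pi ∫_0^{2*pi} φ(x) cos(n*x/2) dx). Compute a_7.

24/(49*pi)

a_7 = 1/pi ∫_0^{2*pi} (4 - 3*x) cos(7*x/2) dx.
Integrating by parts (boundary term plus one more integral), an antiderivative of (4 - 3*x) cos(7*x/2) is -6*x*sin(7*x/2)/7 + 8*sin(7*x/2)/7 - 12*cos(7*x/2)/49; evaluating from 0 to 2*pi: ∫_{0}^{2*pi} (4 - 3*x) cos(7*x/2) dx = (12/49) - (-12/49) = 24/49.
Hence a_7 = (1/pi)·(24/49) = 24/(49*pi).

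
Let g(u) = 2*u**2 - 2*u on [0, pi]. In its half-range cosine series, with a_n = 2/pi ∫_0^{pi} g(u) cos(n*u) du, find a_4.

1/2

a_4 = 2/pi ∫_0^{pi} (2*u**2 - 2*u) cos(4*u) du.
Integrating by parts twice (tabular method), an antiderivative of (2*u**2 - 2*u) cos(4*u) is u**2*sin(4*u)/2 - u*sin(4*u)/2 + u*cos(4*u)/4 - sin(4*u)/16 - cos(4*u)/8; evaluating from 0 to pi: ∫_{0}^{pi} (2*u**2 - 2*u) cos(4*u) du = (-1/8 + pi/4) - (-1/8) = pi/4.
Hence a_4 = (2/pi)·(pi/4) = 1/2.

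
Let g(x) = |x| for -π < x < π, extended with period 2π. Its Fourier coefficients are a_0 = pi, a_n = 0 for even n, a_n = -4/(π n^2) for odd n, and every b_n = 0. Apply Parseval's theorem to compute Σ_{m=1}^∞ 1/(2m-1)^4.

Parseval: a_0^2/2 + Σ a_n^2 = (1/π) ∫_{-π}^{π} g(x)^2 dx = 2*pi**2/3.
Subtract a_0^2/2 = pi**2/2: Σ a_n^2 = pi**2/6.
Only odd n contribute, with a_n^2 = 16/(π^2 n^4), so Σ_{m≥1} 1/(2m-1)^4 = π^2·(pi**2/6)/16 = pi**4/96.

pi**4/96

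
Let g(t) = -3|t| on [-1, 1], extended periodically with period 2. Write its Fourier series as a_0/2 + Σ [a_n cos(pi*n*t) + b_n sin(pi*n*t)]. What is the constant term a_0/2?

-3/2

a_0 = ∫_{-1}^{1} g(t) dt = -3.
So the constant term a_0/2 = -3/2.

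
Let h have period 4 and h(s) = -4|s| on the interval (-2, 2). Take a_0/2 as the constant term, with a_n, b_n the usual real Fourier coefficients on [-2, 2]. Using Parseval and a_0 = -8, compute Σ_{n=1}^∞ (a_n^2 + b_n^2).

Parseval: a_0^2/2 + Σ_{n≥1} (a_n^2+b_n^2) = 1/2 ∫_{-2}^{2} h(s)^2 ds = 128/3.
Subtract a_0^2/2 = 32: Σ (a_n^2+b_n^2) = 32/3.

32/3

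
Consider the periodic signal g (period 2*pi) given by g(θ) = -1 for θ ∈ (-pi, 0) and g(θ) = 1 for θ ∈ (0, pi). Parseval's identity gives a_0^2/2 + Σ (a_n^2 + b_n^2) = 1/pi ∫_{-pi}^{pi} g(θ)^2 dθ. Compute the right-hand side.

1/pi ∫_{-pi}^{pi} g(θ)^2 dθ = 1/pi · (2*pi) = 2.

2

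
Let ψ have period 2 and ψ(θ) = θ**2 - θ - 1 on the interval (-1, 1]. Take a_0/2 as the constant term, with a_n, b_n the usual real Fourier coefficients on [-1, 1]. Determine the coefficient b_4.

1/(2*pi)

b_4 = ∫_{-1}^{1} ψ(θ) sin(4*pi*θ) dθ.
Integrating by parts twice (tabular method), an antiderivative of (θ**2 - θ - 1) sin(4*pi*θ) is -θ**2*cos(4*pi*θ)/(4*pi) + θ*sin(4*pi*θ)/(8*pi**2) + θ*cos(4*pi*θ)/(4*pi) - sin(4*pi*θ)/(16*pi**2) + cos(4*pi*θ)/(32*pi**3) + cos(4*pi*θ)/(4*pi); evaluating from -1 to 1: ∫_{-1}^{1} (θ**2 - θ - 1) sin(4*pi*θ) dθ = ((1 + 8*pi**2)/(32*pi**3)) - ((1 - 8*pi**2)/(32*pi**3)) = 1/(2*pi).
Hence b_4 = 1/(2*pi).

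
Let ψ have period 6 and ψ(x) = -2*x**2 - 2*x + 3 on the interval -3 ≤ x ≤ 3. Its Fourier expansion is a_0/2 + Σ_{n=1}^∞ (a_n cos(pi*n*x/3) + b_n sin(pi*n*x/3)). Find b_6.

b_6 = 1/3 ∫_{-3}^{3} ψ(x) sin(2*pi*x) dx.
Integrating by parts twice (tabular method), an antiderivative of (-2*x**2 - 2*x + 3) sin(2*pi*x) is x**2*cos(2*pi*x)/pi - x*sin(2*pi*x)/pi**2 + x*cos(2*pi*x)/pi - sin(2*pi*x)/(2*pi**2) - 3*cos(2*pi*x)/(2*pi) - cos(2*pi*x)/(2*pi**3); evaluating from -3 to 3: ∫_{-3}^{3} (-2*x**2 - 2*x + 3) sin(2*pi*x) dx = ((-1 + 21*pi**2)/(2*pi**3)) - ((-1 + 9*pi**2)/(2*pi**3)) = 6/pi.
Hence b_6 = (1/3)·(6/pi) = 2/pi.

2/pi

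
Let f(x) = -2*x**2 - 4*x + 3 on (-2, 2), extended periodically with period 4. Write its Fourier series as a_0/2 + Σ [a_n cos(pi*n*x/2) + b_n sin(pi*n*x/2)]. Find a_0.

a_0 = 1/2 ∫_{-2}^{2} f(x) dx = 1/2 · (4/3) = 2/3.

2/3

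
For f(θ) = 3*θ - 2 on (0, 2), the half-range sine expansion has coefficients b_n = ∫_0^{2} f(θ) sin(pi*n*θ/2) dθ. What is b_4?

b_4 = ∫_0^{2} (3*θ - 2) sin(2*pi*θ) dθ.
Integrating by parts (boundary term plus one more integral), an antiderivative of (3*θ - 2) sin(2*pi*θ) is -3*θ*cos(2*pi*θ)/(2*pi) + 3*sin(2*pi*θ)/(4*pi**2) + cos(2*pi*θ)/pi; evaluating from 0 to 2: ∫_{0}^{2} (3*θ - 2) sin(2*pi*θ) dθ = (-2/pi) - (1/pi) = -3/pi.
Hence b_4 = -3/pi.

-3/pi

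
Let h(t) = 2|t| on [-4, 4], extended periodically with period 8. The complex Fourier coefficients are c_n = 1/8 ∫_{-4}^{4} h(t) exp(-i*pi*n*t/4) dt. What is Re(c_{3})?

Since h is real-valued, Re(c_{3}) = 1/8 ∫_{-4}^{4} h(t) cos(3*pi*t/4) dt = a_{3}/2.
h is even and cos(3*pi*t/4) is even, so the integrand is even: ∫_{-4}^{4} h(t) cos(3*pi*t/4) dt = 2∫_0^{4} h(t) cos(3*pi*t/4) dt.
Integrating by parts (boundary term plus one more integral), an antiderivative of (2*t) cos(3*pi*t/4) is 8*t*sin(3*pi*t/4)/(3*pi) + 32*cos(3*pi*t/4)/(9*pi**2); evaluating from 0 to 4: ∫_{0}^{4} (2*t) cos(3*pi*t/4) dt = (-32/(9*pi**2)) - (32/(9*pi**2)) = -64/(9*pi**2).
So ∫_{-4}^{4} h(t) cos(3*pi*t/4) dt = -128/(9*pi**2).
Hence Re(c_{3}) = (1/8)·(-128/(9*pi**2)) = -16/(9*pi**2).

-16/(9*pi**2)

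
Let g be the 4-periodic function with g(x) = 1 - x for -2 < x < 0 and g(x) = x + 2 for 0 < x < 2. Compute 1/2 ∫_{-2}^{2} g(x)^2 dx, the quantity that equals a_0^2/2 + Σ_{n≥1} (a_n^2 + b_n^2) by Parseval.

1/2 ∫_{-2}^{2} g(x)^2 dx = 1/2 · (82/3) = 41/3.

41/3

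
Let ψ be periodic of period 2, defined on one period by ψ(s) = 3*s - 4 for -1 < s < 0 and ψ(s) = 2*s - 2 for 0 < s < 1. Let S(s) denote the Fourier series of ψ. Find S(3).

-7/2

s = 3 differs from s = 1 by 1 full period(s), and the series is 2-periodic.
At s = 1 the one-sided limits are ψ(1^-) = 0 and ψ(1^+) = -7.
By Dirichlet's theorem the series converges to their average, [(0) + (-7)]/2 = -7/2.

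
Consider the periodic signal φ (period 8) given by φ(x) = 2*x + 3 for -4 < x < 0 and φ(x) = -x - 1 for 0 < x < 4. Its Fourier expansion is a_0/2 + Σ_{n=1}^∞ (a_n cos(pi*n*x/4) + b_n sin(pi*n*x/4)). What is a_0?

-4

a_0 = 1/4 ∫_{-4}^{4} φ(x) dx = 1/4 · (-16) = -4.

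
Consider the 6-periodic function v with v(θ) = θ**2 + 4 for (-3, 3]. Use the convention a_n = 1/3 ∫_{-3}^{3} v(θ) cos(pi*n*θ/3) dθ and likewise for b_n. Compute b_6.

b_6 = 1/3 ∫_{-3}^{3} v(θ) sin(2*pi*θ) dθ.
v is even and sin(2*pi*θ) is odd, so the integrand is odd over a symmetric interval and the integral vanishes.

0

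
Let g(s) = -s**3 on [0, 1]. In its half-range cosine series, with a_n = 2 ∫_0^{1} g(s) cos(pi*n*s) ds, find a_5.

a_5 = 2 ∫_0^{1} (-s**3) cos(5*pi*s) ds.
Integrating by parts three times (tabular method), an antiderivative of (-s**3) cos(5*pi*s) is -s**3*sin(5*pi*s)/(5*pi) - 3*s**2*cos(5*pi*s)/(25*pi**2) + 6*s*sin(5*pi*s)/(125*pi**3) + 6*cos(5*pi*s)/(625*pi**4); evaluating from 0 to 1: ∫_{0}^{1} (-s**3) cos(5*pi*s) ds = (3*(-2 + 25*pi**2)/(625*pi**4)) - (6/(625*pi**4)) = 3*(-4 + 25*pi**2)/(625*pi**4).
Hence a_5 = 2·(3*(-4 + 25*pi**2)/(625*pi**4)) = 6*(-4 + 25*pi**2)/(625*pi**4).

6*(-4 + 25*pi**2)/(625*pi**4)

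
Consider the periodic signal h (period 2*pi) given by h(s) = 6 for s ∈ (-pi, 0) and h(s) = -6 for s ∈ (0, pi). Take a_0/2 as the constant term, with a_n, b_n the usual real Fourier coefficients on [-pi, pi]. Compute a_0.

a_0 = 1/pi ∫_{-pi}^{pi} h(s) ds = 1/pi · (0) = 0.

0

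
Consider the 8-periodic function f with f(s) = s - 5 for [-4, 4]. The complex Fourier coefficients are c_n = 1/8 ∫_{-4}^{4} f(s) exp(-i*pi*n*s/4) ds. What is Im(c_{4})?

Since f is real-valued, Im(c_{4}) = -1/8 ∫_{-4}^{4} f(s) sin(pi*s) ds = -b_{4}/2.
Integrating by parts (boundary term plus one more integral), an antiderivative of (s - 5) sin(pi*s) is -s*cos(pi*s)/pi + sin(pi*s)/pi**2 + 5*cos(pi*s)/pi; evaluating from -4 to 4: ∫_{-4}^{4} (s - 5) sin(pi*s) ds = (1/pi) - (9/pi) = -8/pi.
Hence Im(c_{4}) = (-1/8)·(-8/pi) = 1/pi.

1/pi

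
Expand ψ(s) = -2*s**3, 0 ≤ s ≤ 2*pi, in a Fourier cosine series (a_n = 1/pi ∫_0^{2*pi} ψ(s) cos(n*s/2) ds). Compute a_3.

a_3 = 1/pi ∫_0^{2*pi} (-2*s**3) cos(3*s/2) ds.
Integrating by parts three times (tabular method), an antiderivative of (-2*s**3) cos(3*s/2) is -4*s**3*sin(3*s/2)/3 - 8*s**2*cos(3*s/2)/3 + 32*s*sin(3*s/2)/9 + 64*cos(3*s/2)/27; evaluating from 0 to 2*pi: ∫_{0}^{2*pi} (-2*s**3) cos(3*s/2) ds = (-64/27 + 32*pi**2/3) - (64/27) = -128/27 + 32*pi**2/3.
Hence a_3 = (1/pi)·(-128/27 + 32*pi**2/3) = 32*(-4 + 9*pi**2)/(27*pi).

32*(-4 + 9*pi**2)/(27*pi)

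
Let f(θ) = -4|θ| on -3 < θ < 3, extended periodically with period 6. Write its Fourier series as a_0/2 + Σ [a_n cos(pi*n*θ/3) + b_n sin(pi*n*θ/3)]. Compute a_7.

48/(49*pi**2)

a_7 = 1/3 ∫_{-3}^{3} f(θ) cos(7*pi*θ/3) dθ.
f is even and cos(7*pi*θ/3) is even, so the integrand is even and a_7 = 2/3 ∫_0^{3} f(θ) cos(7*pi*θ/3) dθ.
Integrating by parts (boundary term plus one more integral), an antiderivative of (-4*θ) cos(7*pi*θ/3) is -12*θ*sin(7*pi*θ/3)/(7*pi) - 36*cos(7*pi*θ/3)/(49*pi**2); evaluating from 0 to 3: ∫_{0}^{3} (-4*θ) cos(7*pi*θ/3) dθ = (36/(49*pi**2)) - (-36/(49*pi**2)) = 72/(49*pi**2).
Hence a_7 = (2/3)·(72/(49*pi**2)) = 48/(49*pi**2).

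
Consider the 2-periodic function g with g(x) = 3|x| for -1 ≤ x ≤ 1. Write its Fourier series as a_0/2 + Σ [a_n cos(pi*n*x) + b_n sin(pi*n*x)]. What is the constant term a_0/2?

3/2

a_0 = ∫_{-1}^{1} g(x) dx = 3.
So the constant term a_0/2 = 3/2.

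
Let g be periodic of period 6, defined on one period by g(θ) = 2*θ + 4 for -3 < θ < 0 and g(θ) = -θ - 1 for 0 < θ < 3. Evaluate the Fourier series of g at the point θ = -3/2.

g is continuous at θ = -3/2 with value 1, so the series converges to 1 there.

1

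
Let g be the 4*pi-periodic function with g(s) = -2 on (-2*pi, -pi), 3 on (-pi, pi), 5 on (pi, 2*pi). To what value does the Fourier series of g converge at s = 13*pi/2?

s = 13*pi/2 differs from s = -3*pi/2 by 2 full period(s), and the series is 4*pi-periodic.
g is continuous at s = -3*pi/2 with value -2, so the series converges to -2 there.

-2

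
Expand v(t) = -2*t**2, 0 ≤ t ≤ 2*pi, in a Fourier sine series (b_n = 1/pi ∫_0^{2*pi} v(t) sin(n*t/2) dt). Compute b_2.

b_2 = 1/pi ∫_0^{2*pi} (-2*t**2) sin(t) dt.
Integrating by parts twice (tabular method), an antiderivative of (-2*t**2) sin(t) is 2*t**2*cos(t) - 4*t*sin(t) - 4*cos(t); evaluating from 0 to 2*pi: ∫_{0}^{2*pi} (-2*t**2) sin(t) dt = (-4 + 8*pi**2) - (-4) = 8*pi**2.
Hence b_2 = (1/pi)·(8*pi**2) = 8*pi.

8*pi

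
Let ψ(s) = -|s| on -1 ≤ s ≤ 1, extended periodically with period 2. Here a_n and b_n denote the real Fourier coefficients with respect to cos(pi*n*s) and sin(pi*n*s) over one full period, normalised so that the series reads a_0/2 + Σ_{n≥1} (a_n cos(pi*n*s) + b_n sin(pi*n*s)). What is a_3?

4/(9*pi**2)

a_3 = ∫_{-1}^{1} ψ(s) cos(3*pi*s) ds.
ψ is even and cos(3*pi*s) is even, so the integrand is even and a_3 = 2 ∫_0^{1} ψ(s) cos(3*pi*s) ds.
Integrating by parts (boundary term plus one more integral), an antiderivative of (-s) cos(3*pi*s) is -s*sin(3*pi*s)/(3*pi) - cos(3*pi*s)/(9*pi**2); evaluating from 0 to 1: ∫_{0}^{1} (-s) cos(3*pi*s) ds = (1/(9*pi**2)) - (-1/(9*pi**2)) = 2/(9*pi**2).
Hence a_3 = 2·(2/(9*pi**2)) = 4/(9*pi**2).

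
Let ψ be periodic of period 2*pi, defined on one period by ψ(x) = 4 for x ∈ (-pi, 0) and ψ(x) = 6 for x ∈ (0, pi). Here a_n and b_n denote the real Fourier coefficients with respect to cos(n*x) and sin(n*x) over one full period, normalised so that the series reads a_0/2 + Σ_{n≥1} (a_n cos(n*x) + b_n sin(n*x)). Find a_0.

10

a_0 = 1/pi ∫_{-pi}^{pi} ψ(x) dx = 1/pi · (10*pi) = 10.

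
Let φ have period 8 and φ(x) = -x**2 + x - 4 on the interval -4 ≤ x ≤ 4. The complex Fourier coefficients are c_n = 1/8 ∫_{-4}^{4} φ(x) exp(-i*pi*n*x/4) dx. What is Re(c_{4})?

Since φ is real-valued, Re(c_{4}) = 1/8 ∫_{-4}^{4} φ(x) cos(pi*x) dx = a_{4}/2.
Integrating by parts twice (tabular method), an antiderivative of (-x**2 + x - 4) cos(pi*x) is -x**2*sin(pi*x)/pi + x*sin(pi*x)/pi - 2*x*cos(pi*x)/pi**2 - 4*sin(pi*x)/pi + 2*sin(pi*x)/pi**3 + cos(pi*x)/pi**2; evaluating from -4 to 4: ∫_{-4}^{4} (-x**2 + x - 4) cos(pi*x) dx = (-7/pi**2) - (9/pi**2) = -16/pi**2.
Hence Re(c_{4}) = (1/8)·(-16/pi**2) = -2/pi**2.

-2/pi**2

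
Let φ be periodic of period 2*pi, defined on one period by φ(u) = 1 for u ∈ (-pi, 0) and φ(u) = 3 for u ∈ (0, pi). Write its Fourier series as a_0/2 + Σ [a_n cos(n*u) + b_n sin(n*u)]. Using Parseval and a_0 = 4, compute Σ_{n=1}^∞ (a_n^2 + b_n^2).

2

Parseval: a_0^2/2 + Σ_{n≥1} (a_n^2+b_n^2) = 1/pi ∫_{-pi}^{pi} φ(u)^2 du = 10.
Subtract a_0^2/2 = 8: Σ (a_n^2+b_n^2) = 2.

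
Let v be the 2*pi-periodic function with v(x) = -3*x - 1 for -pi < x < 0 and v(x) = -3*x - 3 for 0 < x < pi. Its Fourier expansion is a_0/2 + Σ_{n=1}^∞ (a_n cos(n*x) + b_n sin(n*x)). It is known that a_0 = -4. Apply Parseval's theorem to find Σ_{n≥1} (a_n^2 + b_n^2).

Parseval: a_0^2/2 + Σ_{n≥1} (a_n^2+b_n^2) = 1/pi ∫_{-pi}^{pi} v(x)^2 dx = 10 + 6*pi + 6*pi**2.
Subtract a_0^2/2 = 8: Σ (a_n^2+b_n^2) = 2 + 6*pi + 6*pi**2.

2 + 6*pi + 6*pi**2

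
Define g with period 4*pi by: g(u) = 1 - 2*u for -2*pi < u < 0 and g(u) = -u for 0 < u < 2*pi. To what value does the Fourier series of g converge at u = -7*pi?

u = -7*pi differs from u = pi by -2 full period(s), and the series is 4*pi-periodic.
g is continuous at u = pi with value -pi, so the series converges to -pi there.

-pi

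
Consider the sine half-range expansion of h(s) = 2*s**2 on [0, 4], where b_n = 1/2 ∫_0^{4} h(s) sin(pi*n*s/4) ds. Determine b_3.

64*(-4 + 9*pi**2)/(27*pi**3)

b_3 = 1/2 ∫_0^{4} (2*s**2) sin(3*pi*s/4) ds.
Integrating by parts twice (tabular method), an antiderivative of (2*s**2) sin(3*pi*s/4) is -8*s**2*cos(3*pi*s/4)/(3*pi) + 64*s*sin(3*pi*s/4)/(9*pi**2) + 256*cos(3*pi*s/4)/(27*pi**3); evaluating from 0 to 4: ∫_{0}^{4} (2*s**2) sin(3*pi*s/4) ds = (128*(-2 + 9*pi**2)/(27*pi**3)) - (256/(27*pi**3)) = 128*(-4 + 9*pi**2)/(27*pi**3).
Hence b_3 = (1/2)·(128*(-4 + 9*pi**2)/(27*pi**3)) = 64*(-4 + 9*pi**2)/(27*pi**3).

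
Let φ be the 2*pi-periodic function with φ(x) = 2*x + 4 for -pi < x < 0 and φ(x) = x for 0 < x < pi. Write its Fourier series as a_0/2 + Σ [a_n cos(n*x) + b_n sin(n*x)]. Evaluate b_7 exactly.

b_7 = 1/pi ∫_{-pi}^{pi} φ(x) sin(7*x) dx.
Split the integral at the breakpoints.
Integrating by parts (boundary term plus one more integral), an antiderivative of (2*x + 4) sin(7*x) is -2*x*cos(7*x)/7 + 2*sin(7*x)/49 - 4*cos(7*x)/7; evaluating from -pi to 0: ∫_{-pi}^{0} (2*x + 4) sin(7*x) dx = (-4/7) - (4/7 - 2*pi/7) = -8/7 + 2*pi/7.
Integrating by parts (boundary term plus one more integral), an antiderivative of (x) sin(7*x) is -x*cos(7*x)/7 + sin(7*x)/49; evaluating from 0 to pi: ∫_{0}^{pi} (x) sin(7*x) dx = (pi/7) - (0) = pi/7.
Summing the pieces and multiplying by (1/pi) gives b_7 = (-8 + 3*pi)/(7*pi).

(-8 + 3*pi)/(7*pi)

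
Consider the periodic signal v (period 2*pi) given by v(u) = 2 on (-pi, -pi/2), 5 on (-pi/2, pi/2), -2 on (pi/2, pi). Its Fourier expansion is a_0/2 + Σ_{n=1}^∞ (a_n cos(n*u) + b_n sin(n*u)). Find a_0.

5

a_0 = 1/pi ∫_{-pi}^{pi} v(u) du = 1/pi · (5*pi) = 5.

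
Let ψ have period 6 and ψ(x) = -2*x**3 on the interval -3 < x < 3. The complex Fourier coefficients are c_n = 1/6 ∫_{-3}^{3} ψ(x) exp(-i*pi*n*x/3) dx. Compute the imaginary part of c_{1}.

Since ψ is real-valued, Im(c_{1}) = -1/6 ∫_{-3}^{3} ψ(x) sin(pi*x/3) dx = -b_{1}/2.
ψ is odd and sin(pi*x/3) is odd, so the integrand is even: ∫_{-3}^{3} ψ(x) sin(pi*x/3) dx = 2∫_0^{3} ψ(x) sin(pi*x/3) dx.
Integrating by parts three times (tabular method), an antiderivative of (-2*x**3) sin(pi*x/3) is 6*x**3*cos(pi*x/3)/pi - 54*x**2*sin(pi*x/3)/pi**2 - 324*x*cos(pi*x/3)/pi**3 + 972*sin(pi*x/3)/pi**4; evaluating from 0 to 3: ∫_{0}^{3} (-2*x**3) sin(pi*x/3) dx = (-162/pi + 972/pi**3) - (0) = -162/pi + 972/pi**3.
So ∫_{-3}^{3} ψ(x) sin(pi*x/3) dx = -324/pi + 1944/pi**3.
Hence Im(c_{1}) = (-1/6)·(-324/pi + 1944/pi**3) = -324/pi**3 + 54/pi.

-324/pi**3 + 54/pi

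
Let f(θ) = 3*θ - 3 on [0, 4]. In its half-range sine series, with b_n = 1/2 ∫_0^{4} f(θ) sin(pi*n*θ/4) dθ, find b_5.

b_5 = 1/2 ∫_0^{4} (3*θ - 3) sin(5*pi*θ/4) dθ.
Integrating by parts (boundary term plus one more integral), an antiderivative of (3*θ - 3) sin(5*pi*θ/4) is -12*θ*cos(5*pi*θ/4)/(5*pi) + 48*sin(5*pi*θ/4)/(25*pi**2) + 12*cos(5*pi*θ/4)/(5*pi); evaluating from 0 to 4: ∫_{0}^{4} (3*θ - 3) sin(5*pi*θ/4) dθ = (36/(5*pi)) - (12/(5*pi)) = 24/(5*pi).
Hence b_5 = (1/2)·(24/(5*pi)) = 12/(5*pi).

12/(5*pi)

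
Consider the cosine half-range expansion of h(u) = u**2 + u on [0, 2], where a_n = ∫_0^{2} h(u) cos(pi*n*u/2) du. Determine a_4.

pi**(-2)

a_4 = ∫_0^{2} (u**2 + u) cos(2*pi*u) du.
Integrating by parts twice (tabular method), an antiderivative of (u**2 + u) cos(2*pi*u) is u**2*sin(2*pi*u)/(2*pi) + u*sin(2*pi*u)/(2*pi) + u*cos(2*pi*u)/(2*pi**2) - sin(2*pi*u)/(4*pi**3) + cos(2*pi*u)/(4*pi**2); evaluating from 0 to 2: ∫_{0}^{2} (u**2 + u) cos(2*pi*u) du = (5/(4*pi**2)) - (1/(4*pi**2)) = pi**(-2).
Hence a_4 = pi**(-2).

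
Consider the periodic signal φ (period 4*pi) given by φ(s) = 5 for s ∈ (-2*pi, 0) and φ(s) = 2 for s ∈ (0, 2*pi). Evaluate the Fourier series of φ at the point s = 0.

7/2

At s = 0 the one-sided limits are φ(0^-) = 5 and φ(0^+) = 2.
By Dirichlet's theorem the series converges to their average, [(5) + (2)]/2 = 7/2.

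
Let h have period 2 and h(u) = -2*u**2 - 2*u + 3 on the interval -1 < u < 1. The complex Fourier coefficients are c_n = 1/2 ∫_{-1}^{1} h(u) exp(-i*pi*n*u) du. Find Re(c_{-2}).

-1/pi**2

Since h is real-valued, Re(c_{-2}) = 1/2 ∫_{-1}^{1} h(u) cos(-2*pi*u) du = a_{2}/2.
Integrating by parts twice (tabular method), an antiderivative of (-2*u**2 - 2*u + 3) cos(-2*pi*u) is -u**2*sin(2*pi*u)/pi - u*sin(2*pi*u)/pi - u*cos(2*pi*u)/pi**2 + sin(2*pi*u)/(2*pi**3) + 3*sin(2*pi*u)/(2*pi) - cos(2*pi*u)/(2*pi**2); evaluating from -1 to 1: ∫_{-1}^{1} (-2*u**2 - 2*u + 3) cos(-2*pi*u) du = (-3/(2*pi**2)) - (1/(2*pi**2)) = -2/pi**2.
Hence Re(c_{-2}) = (1/2)·(-2/pi**2) = -1/pi**2.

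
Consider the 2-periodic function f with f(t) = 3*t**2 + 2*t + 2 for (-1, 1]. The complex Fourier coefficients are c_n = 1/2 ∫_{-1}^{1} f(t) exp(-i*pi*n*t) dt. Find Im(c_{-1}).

Since f is real-valued, Im(c_{-1}) = -1/2 ∫_{-1}^{1} f(t) sin(-pi*t) dt = b_{1}/2.
Integrating by parts twice (tabular method), an antiderivative of (3*t**2 + 2*t + 2) sin(-pi*t) is 3*t**2*cos(pi*t)/pi - 6*t*sin(pi*t)/pi**2 + 2*t*cos(pi*t)/pi - 2*sin(pi*t)/pi**2 - 6*cos(pi*t)/pi**3 + 2*cos(pi*t)/pi; evaluating from -1 to 1: ∫_{-1}^{1} (3*t**2 + 2*t + 2) sin(-pi*t) dt = (-7/pi + 6/pi**3) - (-3/pi + 6/pi**3) = -4/pi.
Hence Im(c_{-1}) = (-1/2)·(-4/pi) = 2/pi.

2/pi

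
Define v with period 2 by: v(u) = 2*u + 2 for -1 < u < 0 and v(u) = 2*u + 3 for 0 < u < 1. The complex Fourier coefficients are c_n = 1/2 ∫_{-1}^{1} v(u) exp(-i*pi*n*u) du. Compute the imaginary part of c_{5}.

Since v is real-valued, Im(c_{5}) = -1/2 ∫_{-1}^{1} v(u) sin(5*pi*u) du = -b_{5}/2.
Split the integral at the breakpoints.
Integrating by parts (boundary term plus one more integral), an antiderivative of (2*u + 2) sin(5*pi*u) is -2*u*cos(5*pi*u)/(5*pi) + 2*sin(5*pi*u)/(25*pi**2) - 2*cos(5*pi*u)/(5*pi); evaluating from -1 to 0: ∫_{-1}^{0} (2*u + 2) sin(5*pi*u) du = (-2/(5*pi)) - (0) = -2/(5*pi).
Integrating by parts (boundary term plus one more integral), an antiderivative of (2*u + 3) sin(5*pi*u) is -2*u*cos(5*pi*u)/(5*pi) + 2*sin(5*pi*u)/(25*pi**2) - 3*cos(5*pi*u)/(5*pi); evaluating from 0 to 1: ∫_{0}^{1} (2*u + 3) sin(5*pi*u) du = (1/pi) - (-3/(5*pi)) = 8/(5*pi).
So ∫_{-1}^{1} v(u) sin(5*pi*u) du = 6/(5*pi).
Hence Im(c_{5}) = (-1/2)·(6/(5*pi)) = -3/(5*pi).

-3/(5*pi)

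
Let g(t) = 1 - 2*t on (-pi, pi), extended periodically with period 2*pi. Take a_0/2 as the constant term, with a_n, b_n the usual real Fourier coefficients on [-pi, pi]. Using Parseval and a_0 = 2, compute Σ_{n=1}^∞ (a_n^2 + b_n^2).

Parseval: a_0^2/2 + Σ_{n≥1} (a_n^2+b_n^2) = 1/pi ∫_{-pi}^{pi} g(t)^2 dt = 2 + 8*pi**2/3.
Subtract a_0^2/2 = 2: Σ (a_n^2+b_n^2) = 8*pi**2/3.

8*pi**2/3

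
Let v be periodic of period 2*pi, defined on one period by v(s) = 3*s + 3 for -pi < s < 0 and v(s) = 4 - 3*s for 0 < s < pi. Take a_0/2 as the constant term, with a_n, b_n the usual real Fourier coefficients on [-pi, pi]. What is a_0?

7 - 3*pi

a_0 = 1/pi ∫_{-pi}^{pi} v(s) ds = 1/pi · (pi*(7 - 3*pi)) = 7 - 3*pi.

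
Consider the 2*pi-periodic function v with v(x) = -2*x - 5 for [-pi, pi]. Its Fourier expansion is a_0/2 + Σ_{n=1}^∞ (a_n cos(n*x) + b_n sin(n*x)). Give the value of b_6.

2/3

b_6 = 1/pi ∫_{-pi}^{pi} v(x) sin(6*x) dx.
Integrating by parts (boundary term plus one more integral), an antiderivative of (-2*x - 5) sin(6*x) is x*cos(6*x)/3 - sin(6*x)/18 + 5*cos(6*x)/6; evaluating from -pi to pi: ∫_{-pi}^{pi} (-2*x - 5) sin(6*x) dx = (5/6 + pi/3) - (5/6 - pi/3) = 2*pi/3.
Hence b_6 = (1/pi)·(2*pi/3) = 2/3.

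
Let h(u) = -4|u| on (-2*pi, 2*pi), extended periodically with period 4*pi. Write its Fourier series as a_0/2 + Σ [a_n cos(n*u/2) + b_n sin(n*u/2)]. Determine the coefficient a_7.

a_7 = (1/(2*pi)) ∫_{-2*pi}^{2*pi} h(u) cos(7*u/2) du.
h is even and cos(7*u/2) is even, so the integrand is even and a_7 = 1/pi ∫_0^{2*pi} h(u) cos(7*u/2) du.
Integrating by parts (boundary term plus one more integral), an antiderivative of (-4*u) cos(7*u/2) is -8*u*sin(7*u/2)/7 - 16*cos(7*u/2)/49; evaluating from 0 to 2*pi: ∫_{0}^{2*pi} (-4*u) cos(7*u/2) du = (16/49) - (-16/49) = 32/49.
Hence a_7 = (1/pi)·(32/49) = 32/(49*pi).

32/(49*pi)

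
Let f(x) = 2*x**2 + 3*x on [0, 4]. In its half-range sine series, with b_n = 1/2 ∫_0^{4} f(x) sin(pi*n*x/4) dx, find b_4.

b_4 = 1/2 ∫_0^{4} (2*x**2 + 3*x) sin(pi*x) dx.
Integrating by parts twice (tabular method), an antiderivative of (2*x**2 + 3*x) sin(pi*x) is -2*x**2*cos(pi*x)/pi + 4*x*sin(pi*x)/pi**2 - 3*x*cos(pi*x)/pi + 3*sin(pi*x)/pi**2 + 4*cos(pi*x)/pi**3; evaluating from 0 to 4: ∫_{0}^{4} (2*x**2 + 3*x) sin(pi*x) dx = (-44/pi + 4/pi**3) - (4/pi**3) = -44/pi.
Hence b_4 = (1/2)·(-44/pi) = -22/pi.

-22/pi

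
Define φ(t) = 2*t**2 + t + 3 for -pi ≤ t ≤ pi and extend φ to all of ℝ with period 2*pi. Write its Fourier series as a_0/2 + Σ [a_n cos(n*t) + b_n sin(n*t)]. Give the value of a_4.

1/2

a_4 = 1/pi ∫_{-pi}^{pi} φ(t) cos(4*t) dt.
Integrating by parts twice (tabular method), an antiderivative of (2*t**2 + t + 3) cos(4*t) is t**2*sin(4*t)/2 + t*sin(4*t)/4 + t*cos(4*t)/4 + 11*sin(4*t)/16 + cos(4*t)/16; evaluating from -pi to pi: ∫_{-pi}^{pi} (2*t**2 + t + 3) cos(4*t) dt = (1/16 + pi/4) - (1/16 - pi/4) = pi/2.
Hence a_4 = (1/pi)·(pi/2) = 1/2.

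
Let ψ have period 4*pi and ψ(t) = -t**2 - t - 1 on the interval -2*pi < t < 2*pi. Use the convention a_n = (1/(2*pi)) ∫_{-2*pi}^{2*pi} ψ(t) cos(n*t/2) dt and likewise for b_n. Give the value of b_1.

b_1 = (1/(2*pi)) ∫_{-2*pi}^{2*pi} ψ(t) sin(t/2) dt.
Integrating by parts twice (tabular method), an antiderivative of (-t**2 - t - 1) sin(t/2) is 2*t**2*cos(t/2) - 8*t*sin(t/2) + 2*t*cos(t/2) - 4*sin(t/2) - 14*cos(t/2); evaluating from -2*pi to 2*pi: ∫_{-2*pi}^{2*pi} (-t**2 - t - 1) sin(t/2) dt = (-8*pi**2 - 4*pi + 14) - (-8*pi**2 + 4*pi + 14) = -8*pi.
Hence b_1 = (1/(2*pi))·(-8*pi) = -4.

-4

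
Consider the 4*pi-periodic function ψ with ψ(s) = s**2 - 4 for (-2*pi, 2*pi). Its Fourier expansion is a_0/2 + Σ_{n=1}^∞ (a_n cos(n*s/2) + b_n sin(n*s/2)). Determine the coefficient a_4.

1

a_4 = (1/(2*pi)) ∫_{-2*pi}^{2*pi} ψ(s) cos(2*s) ds.
ψ is even and cos(2*s) is even, so the integrand is even and a_4 = 1/pi ∫_0^{2*pi} ψ(s) cos(2*s) ds.
Integrating by parts twice (tabular method), an antiderivative of (s**2 - 4) cos(2*s) is s**2*sin(2*s)/2 + s*cos(2*s)/2 - 9*sin(2*s)/4; evaluating from 0 to 2*pi: ∫_{0}^{2*pi} (s**2 - 4) cos(2*s) ds = (pi) - (0) = pi.
Hence a_4 = (1/pi)·(pi) = 1.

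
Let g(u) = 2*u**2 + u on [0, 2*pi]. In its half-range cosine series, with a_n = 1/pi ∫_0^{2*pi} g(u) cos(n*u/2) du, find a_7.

8*(-4*pi - 1)/(49*pi)

a_7 = 1/pi ∫_0^{2*pi} (2*u**2 + u) cos(7*u/2) du.
Integrating by parts twice (tabular method), an antiderivative of (2*u**2 + u) cos(7*u/2) is 4*u**2*sin(7*u/2)/7 + 2*u*sin(7*u/2)/7 + 16*u*cos(7*u/2)/49 - 32*sin(7*u/2)/343 + 4*cos(7*u/2)/49; evaluating from 0 to 2*pi: ∫_{0}^{2*pi} (2*u**2 + u) cos(7*u/2) du = (-32*pi/49 - 4/49) - (4/49) = -32*pi/49 - 8/49.
Hence a_7 = (1/pi)·(-32*pi/49 - 8/49) = 8*(-4*pi - 1)/(49*pi).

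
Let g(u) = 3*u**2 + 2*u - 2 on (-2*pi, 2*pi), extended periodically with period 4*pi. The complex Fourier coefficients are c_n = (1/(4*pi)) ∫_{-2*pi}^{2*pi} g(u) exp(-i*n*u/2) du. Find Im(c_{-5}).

4/5

Since g is real-valued, Im(c_{-5}) = -(1/(4*pi)) ∫_{-2*pi}^{2*pi} g(u) sin(-5*u/2) du = b_{5}/2.
Integrating by parts twice (tabular method), an antiderivative of (3*u**2 + 2*u - 2) sin(-5*u/2) is 6*u**2*cos(5*u/2)/5 - 24*u*sin(5*u/2)/25 + 4*u*cos(5*u/2)/5 - 8*sin(5*u/2)/25 - 148*cos(5*u/2)/125; evaluating from -2*pi to 2*pi: ∫_{-2*pi}^{2*pi} (3*u**2 + 2*u - 2) sin(-5*u/2) du = (-24*pi**2/5 - 8*pi/5 + 148/125) - (-24*pi**2/5 + 148/125 + 8*pi/5) = -16*pi/5.
Hence Im(c_{-5}) = (-1/(4*pi))·(-16*pi/5) = 4/5.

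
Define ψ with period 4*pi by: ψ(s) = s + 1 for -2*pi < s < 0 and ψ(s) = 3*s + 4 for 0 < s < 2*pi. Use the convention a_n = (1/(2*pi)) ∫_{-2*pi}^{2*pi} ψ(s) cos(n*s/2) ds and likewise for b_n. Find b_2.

-4

b_2 = (1/(2*pi)) ∫_{-2*pi}^{2*pi} ψ(s) sin(s) ds.
Split the integral at the breakpoints.
Integrating by parts (boundary term plus one more integral), an antiderivative of (s + 1) sin(s) is -s*cos(s) + sin(s) - cos(s); evaluating from -2*pi to 0: ∫_{-2*pi}^{0} (s + 1) sin(s) ds = (-1) - (-1 + 2*pi) = -2*pi.
Integrating by parts (boundary term plus one more integral), an antiderivative of (3*s + 4) sin(s) is -3*s*cos(s) + 3*sin(s) - 4*cos(s); evaluating from 0 to 2*pi: ∫_{0}^{2*pi} (3*s + 4) sin(s) ds = (-6*pi - 4) - (-4) = -6*pi.
Summing the pieces and multiplying by (1/(2*pi)) gives b_2 = -4.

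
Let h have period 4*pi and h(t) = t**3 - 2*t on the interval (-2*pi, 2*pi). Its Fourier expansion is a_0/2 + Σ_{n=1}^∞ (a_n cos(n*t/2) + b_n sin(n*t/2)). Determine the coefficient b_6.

b_6 = (1/(2*pi)) ∫_{-2*pi}^{2*pi} h(t) sin(3*t) dt.
h is odd and sin(3*t) is odd, so the integrand is even and b_6 = 1/pi ∫_0^{2*pi} h(t) sin(3*t) dt.
Integrating by parts three times (tabular method), an antiderivative of (t**3 - 2*t) sin(3*t) is -t**3*cos(3*t)/3 + t**2*sin(3*t)/3 + 8*t*cos(3*t)/9 - 8*sin(3*t)/27; evaluating from 0 to 2*pi: ∫_{0}^{2*pi} (t**3 - 2*t) sin(3*t) dt = (8*pi*(2 - 3*pi**2)/9) - (0) = 8*pi*(2 - 3*pi**2)/9.
Hence b_6 = (1/pi)·(8*pi*(2 - 3*pi**2)/9) = 16/9 - 8*pi**2/3.

16/9 - 8*pi**2/3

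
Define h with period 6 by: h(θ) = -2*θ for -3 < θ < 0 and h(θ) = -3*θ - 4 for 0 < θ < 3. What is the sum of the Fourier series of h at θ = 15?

-7/2

θ = 15 differs from θ = 3 by 2 full period(s), and the series is 6-periodic.
At θ = 3 the one-sided limits are h(3^-) = -13 and h(3^+) = 6.
By Dirichlet's theorem the series converges to their average, [(-13) + (6)]/2 = -7/2.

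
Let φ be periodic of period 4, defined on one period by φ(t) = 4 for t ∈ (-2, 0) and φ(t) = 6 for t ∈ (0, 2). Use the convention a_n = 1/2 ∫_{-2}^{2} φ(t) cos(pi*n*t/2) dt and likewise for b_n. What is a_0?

a_0 = 1/2 ∫_{-2}^{2} φ(t) dt = 1/2 · (20) = 10.

10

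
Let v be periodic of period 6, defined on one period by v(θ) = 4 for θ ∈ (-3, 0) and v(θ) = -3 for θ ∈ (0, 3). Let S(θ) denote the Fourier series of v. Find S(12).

1/2

θ = 12 differs from θ = 0 by 2 full period(s), and the series is 6-periodic.
At θ = 0 the one-sided limits are v(0^-) = 4 and v(0^+) = -3.
By Dirichlet's theorem the series converges to their average, [(4) + (-3)]/2 = 1/2.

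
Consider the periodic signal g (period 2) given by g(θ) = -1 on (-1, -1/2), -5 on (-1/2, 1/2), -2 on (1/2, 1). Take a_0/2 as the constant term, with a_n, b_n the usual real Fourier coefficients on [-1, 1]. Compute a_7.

1/pi

a_7 = ∫_{-1}^{1} g(θ) cos(7*pi*θ) dθ.
Split the integral at the breakpoints.
Directly, an antiderivative of (-1) cos(7*pi*θ) is -sin(7*pi*θ)/(7*pi); evaluating from -1 to -1/2: ∫_{-1}^{-1/2} (-1) cos(7*pi*θ) dθ = (-1/(7*pi)) - (0) = -1/(7*pi).
Directly, an antiderivative of (-5) cos(7*pi*θ) is -5*sin(7*pi*θ)/(7*pi); evaluating from -1/2 to 1/2: ∫_{-1/2}^{1/2} (-5) cos(7*pi*θ) dθ = (5/(7*pi)) - (-5/(7*pi)) = 10/(7*pi).
Directly, an antiderivative of (-2) cos(7*pi*θ) is -2*sin(7*pi*θ)/(7*pi); evaluating from 1/2 to 1: ∫_{1/2}^{1} (-2) cos(7*pi*θ) dθ = (0) - (2/(7*pi)) = -2/(7*pi).
Summing the pieces gives a_7 = 1/pi.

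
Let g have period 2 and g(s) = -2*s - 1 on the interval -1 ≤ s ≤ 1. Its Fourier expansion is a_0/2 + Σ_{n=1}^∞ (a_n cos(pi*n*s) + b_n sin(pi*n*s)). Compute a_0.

-2

a_0 = ∫_{-1}^{1} g(s) ds = -2.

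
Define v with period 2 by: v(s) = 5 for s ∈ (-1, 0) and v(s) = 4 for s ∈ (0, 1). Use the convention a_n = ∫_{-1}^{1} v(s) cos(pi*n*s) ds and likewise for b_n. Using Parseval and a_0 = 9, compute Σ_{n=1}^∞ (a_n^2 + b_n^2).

1/2

Parseval: a_0^2/2 + Σ_{n≥1} (a_n^2+b_n^2) = ∫_{-1}^{1} v(s)^2 ds = 41.
Subtract a_0^2/2 = 81/2: Σ (a_n^2+b_n^2) = 1/2.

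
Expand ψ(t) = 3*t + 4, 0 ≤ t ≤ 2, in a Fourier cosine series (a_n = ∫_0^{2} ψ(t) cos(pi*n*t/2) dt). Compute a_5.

a_5 = ∫_0^{2} (3*t + 4) cos(5*pi*t/2) dt.
Integrating by parts (boundary term plus one more integral), an antiderivative of (3*t + 4) cos(5*pi*t/2) is 6*t*sin(5*pi*t/2)/(5*pi) + 8*sin(5*pi*t/2)/(5*pi) + 12*cos(5*pi*t/2)/(25*pi**2); evaluating from 0 to 2: ∫_{0}^{2} (3*t + 4) cos(5*pi*t/2) dt = (-12/(25*pi**2)) - (12/(25*pi**2)) = -24/(25*pi**2).
Hence a_5 = -24/(25*pi**2).

-24/(25*pi**2)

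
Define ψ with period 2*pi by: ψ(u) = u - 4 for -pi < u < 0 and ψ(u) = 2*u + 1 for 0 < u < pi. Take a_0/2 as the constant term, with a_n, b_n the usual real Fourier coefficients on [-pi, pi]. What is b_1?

3 + 10/pi

b_1 = 1/pi ∫_{-pi}^{pi} ψ(u) sin(u) du.
Split the integral at the breakpoints.
Integrating by parts (boundary term plus one more integral), an antiderivative of (u - 4) sin(u) is -u*cos(u) + sin(u) + 4*cos(u); evaluating from -pi to 0: ∫_{-pi}^{0} (u - 4) sin(u) du = (4) - (-4 - pi) = pi + 8.
Integrating by parts (boundary term plus one more integral), an antiderivative of (2*u + 1) sin(u) is -2*u*cos(u) + 2*sin(u) - cos(u); evaluating from 0 to pi: ∫_{0}^{pi} (2*u + 1) sin(u) du = (1 + 2*pi) - (-1) = 2 + 2*pi.
Summing the pieces and multiplying by (1/pi) gives b_1 = 3 + 10/pi.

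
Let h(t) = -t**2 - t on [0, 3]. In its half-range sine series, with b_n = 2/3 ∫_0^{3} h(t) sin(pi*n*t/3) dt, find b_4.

6/pi

b_4 = 2/3 ∫_0^{3} (-t**2 - t) sin(4*pi*t/3) dt.
Integrating by parts twice (tabular method), an antiderivative of (-t**2 - t) sin(4*pi*t/3) is 3*t**2*cos(4*pi*t/3)/(4*pi) - 9*t*sin(4*pi*t/3)/(8*pi**2) + 3*t*cos(4*pi*t/3)/(4*pi) - 9*sin(4*pi*t/3)/(16*pi**2) - 27*cos(4*pi*t/3)/(32*pi**3); evaluating from 0 to 3: ∫_{0}^{3} (-t**2 - t) sin(4*pi*t/3) dt = (-27/(32*pi**3) + 9/pi) - (-27/(32*pi**3)) = 9/pi.
Hence b_4 = (2/3)·(9/pi) = 6/pi.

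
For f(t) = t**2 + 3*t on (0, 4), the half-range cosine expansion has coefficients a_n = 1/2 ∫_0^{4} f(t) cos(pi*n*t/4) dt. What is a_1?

-112/pi**2

a_1 = 1/2 ∫_0^{4} (t**2 + 3*t) cos(pi*t/4) dt.
Integrating by parts twice (tabular method), an antiderivative of (t**2 + 3*t) cos(pi*t/4) is 4*t**2*sin(pi*t/4)/pi + 12*t*sin(pi*t/4)/pi + 32*t*cos(pi*t/4)/pi**2 - 128*sin(pi*t/4)/pi**3 + 48*cos(pi*t/4)/pi**2; evaluating from 0 to 4: ∫_{0}^{4} (t**2 + 3*t) cos(pi*t/4) dt = (-176/pi**2) - (48/pi**2) = -224/pi**2.
Hence a_1 = (1/2)·(-224/pi**2) = -112/pi**2.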